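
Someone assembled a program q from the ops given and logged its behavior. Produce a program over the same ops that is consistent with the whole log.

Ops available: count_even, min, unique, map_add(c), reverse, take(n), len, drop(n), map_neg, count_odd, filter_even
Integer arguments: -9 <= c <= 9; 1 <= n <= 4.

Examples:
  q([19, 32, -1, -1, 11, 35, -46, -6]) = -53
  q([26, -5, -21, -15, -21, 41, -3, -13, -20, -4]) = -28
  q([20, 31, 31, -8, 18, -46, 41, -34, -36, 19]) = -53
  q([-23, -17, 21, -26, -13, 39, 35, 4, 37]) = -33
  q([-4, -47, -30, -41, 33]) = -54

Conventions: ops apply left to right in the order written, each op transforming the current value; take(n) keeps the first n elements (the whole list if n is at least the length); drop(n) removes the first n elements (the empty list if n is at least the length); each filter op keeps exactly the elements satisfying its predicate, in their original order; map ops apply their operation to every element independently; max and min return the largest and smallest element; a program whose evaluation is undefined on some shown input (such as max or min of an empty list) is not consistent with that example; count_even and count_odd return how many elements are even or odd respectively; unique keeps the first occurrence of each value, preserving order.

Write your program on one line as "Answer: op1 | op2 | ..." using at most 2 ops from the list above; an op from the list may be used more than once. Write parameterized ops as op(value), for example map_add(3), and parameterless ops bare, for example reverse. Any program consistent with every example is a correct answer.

map_add(-7) | min

Check, running the answer program on each example:
  [19, 32, -1, -1, 11, 35, -46, -6] -> [12, 25, -8, -8, 4, 28, -53, -13] -> -53
  [26, -5, -21, -15, -21, 41, -3, -13, -20, -4] -> [19, -12, -28, -22, -28, 34, -10, -20, -27, -11] -> -28
  [20, 31, 31, -8, 18, -46, 41, -34, -36, 19] -> [13, 24, 24, -15, 11, -53, 34, -41, -43, 12] -> -53
  [-23, -17, 21, -26, -13, 39, 35, 4, 37] -> [-30, -24, 14, -33, -20, 32, 28, -3, 30] -> -33
  [-4, -47, -30, -41, 33] -> [-11, -54, -37, -48, 26] -> -54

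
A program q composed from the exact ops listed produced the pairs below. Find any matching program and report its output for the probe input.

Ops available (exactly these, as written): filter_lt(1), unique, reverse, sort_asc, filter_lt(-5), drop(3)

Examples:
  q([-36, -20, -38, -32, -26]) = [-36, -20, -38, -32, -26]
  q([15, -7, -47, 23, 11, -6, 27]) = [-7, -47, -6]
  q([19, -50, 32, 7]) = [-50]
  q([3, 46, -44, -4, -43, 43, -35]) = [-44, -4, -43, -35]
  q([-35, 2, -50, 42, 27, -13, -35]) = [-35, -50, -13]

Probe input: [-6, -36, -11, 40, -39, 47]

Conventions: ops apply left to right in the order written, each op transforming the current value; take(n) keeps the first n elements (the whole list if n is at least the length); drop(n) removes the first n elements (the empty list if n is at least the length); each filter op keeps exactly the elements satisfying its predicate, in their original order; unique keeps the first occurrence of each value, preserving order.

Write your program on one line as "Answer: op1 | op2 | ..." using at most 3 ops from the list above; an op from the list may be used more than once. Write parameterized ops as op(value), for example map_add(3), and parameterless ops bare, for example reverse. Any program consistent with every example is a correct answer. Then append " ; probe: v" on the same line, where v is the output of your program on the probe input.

unique | filter_lt(1) ; probe: [-6, -36, -11, -39]

Check, running the answer program on each example:
  [-36, -20, -38, -32, -26] -> [-36, -20, -38, -32, -26] -> [-36, -20, -38, -32, -26]
  [15, -7, -47, 23, 11, -6, 27] -> [15, -7, -47, 23, 11, -6, 27] -> [-7, -47, -6]
  [19, -50, 32, 7] -> [19, -50, 32, 7] -> [-50]
  [3, 46, -44, -4, -43, 43, -35] -> [3, 46, -44, -4, -43, 43, -35] -> [-44, -4, -43, -35]
  [-35, 2, -50, 42, 27, -13, -35] -> [-35, 2, -50, 42, 27, -13] -> [-35, -50, -13]
  probe: [-6, -36, -11, 40, -39, 47] -> [-6, -36, -11, 40, -39, 47] -> [-6, -36, -11, -39]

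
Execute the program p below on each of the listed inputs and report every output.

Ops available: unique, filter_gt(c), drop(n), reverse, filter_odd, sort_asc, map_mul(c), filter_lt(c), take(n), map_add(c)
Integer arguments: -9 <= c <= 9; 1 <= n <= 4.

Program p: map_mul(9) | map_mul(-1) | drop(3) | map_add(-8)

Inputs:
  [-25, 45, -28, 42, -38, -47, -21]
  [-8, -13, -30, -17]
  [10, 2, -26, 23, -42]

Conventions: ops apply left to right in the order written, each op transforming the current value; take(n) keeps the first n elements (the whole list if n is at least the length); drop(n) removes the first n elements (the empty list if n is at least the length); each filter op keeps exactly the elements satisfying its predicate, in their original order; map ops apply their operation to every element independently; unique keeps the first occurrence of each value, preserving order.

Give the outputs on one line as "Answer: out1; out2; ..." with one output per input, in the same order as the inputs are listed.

Execution, op by op:
  [-25, 45, -28, 42, -38, -47, -21] -> [-225, 405, -252, 378, -342, -423, -189] -> [225, -405, 252, -378, 342, 423, 189] -> [-378, 342, 423, 189] -> [-386, 334, 415, 181]
  [-8, -13, -30, -17] -> [-72, -117, -270, -153] -> [72, 117, 270, 153] -> [153] -> [145]
  [10, 2, -26, 23, -42] -> [90, 18, -234, 207, -378] -> [-90, -18, 234, -207, 378] -> [-207, 378] -> [-215, 370]

[-386, 334, 415, 181]; [145]; [-215, 370]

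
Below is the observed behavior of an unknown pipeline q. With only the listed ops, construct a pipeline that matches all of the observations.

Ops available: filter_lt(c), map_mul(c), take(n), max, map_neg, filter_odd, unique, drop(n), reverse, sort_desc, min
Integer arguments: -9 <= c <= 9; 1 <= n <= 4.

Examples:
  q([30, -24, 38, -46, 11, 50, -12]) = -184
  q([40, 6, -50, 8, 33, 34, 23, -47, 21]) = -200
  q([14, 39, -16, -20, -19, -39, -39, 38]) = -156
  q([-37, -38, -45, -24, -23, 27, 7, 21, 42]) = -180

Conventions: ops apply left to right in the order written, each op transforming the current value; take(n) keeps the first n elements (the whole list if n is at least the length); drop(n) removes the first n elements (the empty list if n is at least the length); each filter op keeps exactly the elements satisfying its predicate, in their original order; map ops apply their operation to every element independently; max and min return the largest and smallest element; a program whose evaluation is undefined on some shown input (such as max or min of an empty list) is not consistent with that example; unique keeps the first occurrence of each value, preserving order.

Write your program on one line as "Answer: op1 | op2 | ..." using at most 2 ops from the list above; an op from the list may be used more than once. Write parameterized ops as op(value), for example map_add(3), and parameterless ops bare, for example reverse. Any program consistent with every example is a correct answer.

map_mul(4) | min

Check, running the answer program on each example:
  [30, -24, 38, -46, 11, 50, -12] -> [120, -96, 152, -184, 44, 200, -48] -> -184
  [40, 6, -50, 8, 33, 34, 23, -47, 21] -> [160, 24, -200, 32, 132, 136, 92, -188, 84] -> -200
  [14, 39, -16, -20, -19, -39, -39, 38] -> [56, 156, -64, -80, -76, -156, -156, 152] -> -156
  [-37, -38, -45, -24, -23, 27, 7, 21, 42] -> [-148, -152, -180, -96, -92, 108, 28, 84, 168] -> -180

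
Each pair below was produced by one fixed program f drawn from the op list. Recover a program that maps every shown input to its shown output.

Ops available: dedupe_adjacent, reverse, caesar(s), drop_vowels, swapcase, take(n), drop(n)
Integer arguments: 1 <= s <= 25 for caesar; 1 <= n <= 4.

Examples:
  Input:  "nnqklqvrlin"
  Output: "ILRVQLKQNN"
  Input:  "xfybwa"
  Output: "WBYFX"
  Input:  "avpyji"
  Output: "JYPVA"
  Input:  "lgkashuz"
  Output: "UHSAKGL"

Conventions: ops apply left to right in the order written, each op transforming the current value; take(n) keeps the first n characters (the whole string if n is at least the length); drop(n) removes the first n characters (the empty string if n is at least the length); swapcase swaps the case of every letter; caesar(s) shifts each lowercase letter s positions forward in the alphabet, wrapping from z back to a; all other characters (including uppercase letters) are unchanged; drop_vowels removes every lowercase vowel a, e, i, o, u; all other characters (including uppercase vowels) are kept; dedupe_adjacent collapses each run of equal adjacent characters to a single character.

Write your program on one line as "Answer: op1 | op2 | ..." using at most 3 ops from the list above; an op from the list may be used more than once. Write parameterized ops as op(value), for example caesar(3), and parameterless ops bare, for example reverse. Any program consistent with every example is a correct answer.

swapcase | reverse | drop(1)

Check, running the answer program on each example:
  "nnqklqvrlin" -> "NNQKLQVRLIN" -> "NILRVQLKQNN" -> "ILRVQLKQNN"
  "xfybwa" -> "XFYBWA" -> "AWBYFX" -> "WBYFX"
  "avpyji" -> "AVPYJI" -> "IJYPVA" -> "JYPVA"
  "lgkashuz" -> "LGKASHUZ" -> "ZUHSAKGL" -> "UHSAKGL"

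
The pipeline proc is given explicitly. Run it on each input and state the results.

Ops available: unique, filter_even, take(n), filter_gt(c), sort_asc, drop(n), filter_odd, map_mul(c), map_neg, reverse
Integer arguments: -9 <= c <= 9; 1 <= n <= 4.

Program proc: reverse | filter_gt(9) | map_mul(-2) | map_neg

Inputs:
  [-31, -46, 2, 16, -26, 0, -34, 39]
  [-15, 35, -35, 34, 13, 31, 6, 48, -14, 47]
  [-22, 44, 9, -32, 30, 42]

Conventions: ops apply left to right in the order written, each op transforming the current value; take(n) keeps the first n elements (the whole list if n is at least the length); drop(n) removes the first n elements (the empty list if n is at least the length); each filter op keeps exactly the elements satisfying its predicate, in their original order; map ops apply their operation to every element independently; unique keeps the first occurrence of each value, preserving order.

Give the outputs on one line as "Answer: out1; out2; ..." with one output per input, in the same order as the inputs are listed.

[78, 32]; [94, 96, 62, 26, 68, 70]; [84, 60, 88]

Execution, op by op:
  [-31, -46, 2, 16, -26, 0, -34, 39] -> [39, -34, 0, -26, 16, 2, -46, -31] -> [39, 16] -> [-78, -32] -> [78, 32]
  [-15, 35, -35, 34, 13, 31, 6, 48, -14, 47] -> [47, -14, 48, 6, 31, 13, 34, -35, 35, -15] -> [47, 48, 31, 13, 34, 35] -> [-94, -96, -62, -26, -68, -70] -> [94, 96, 62, 26, 68, 70]
  [-22, 44, 9, -32, 30, 42] -> [42, 30, -32, 9, 44, -22] -> [42, 30, 44] -> [-84, -60, -88] -> [84, 60, 88]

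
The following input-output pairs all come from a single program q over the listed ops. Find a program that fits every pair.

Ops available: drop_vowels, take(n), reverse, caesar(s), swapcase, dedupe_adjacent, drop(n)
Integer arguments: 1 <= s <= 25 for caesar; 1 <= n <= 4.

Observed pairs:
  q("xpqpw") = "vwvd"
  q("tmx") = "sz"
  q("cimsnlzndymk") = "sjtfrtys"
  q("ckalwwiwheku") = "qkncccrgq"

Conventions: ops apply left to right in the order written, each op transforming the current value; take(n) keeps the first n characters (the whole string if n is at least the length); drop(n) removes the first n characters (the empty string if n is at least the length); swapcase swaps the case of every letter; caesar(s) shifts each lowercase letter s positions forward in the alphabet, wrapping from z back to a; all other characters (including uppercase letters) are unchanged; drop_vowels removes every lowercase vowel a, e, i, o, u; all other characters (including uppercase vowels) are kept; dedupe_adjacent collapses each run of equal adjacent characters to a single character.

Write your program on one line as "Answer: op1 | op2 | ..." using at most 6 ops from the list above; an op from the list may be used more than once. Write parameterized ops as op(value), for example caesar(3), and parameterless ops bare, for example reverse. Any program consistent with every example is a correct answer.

reverse | drop(1) | reverse | caesar(6) | drop_vowels | reverse

Check, running the answer program on each example:
  "xpqpw" -> "wpqpx" -> "pqpx" -> "xpqp" -> "dvwv" -> "dvwv" -> "vwvd"
  "tmx" -> "xmt" -> "mt" -> "tm" -> "zs" -> "zs" -> "sz"
  "cimsnlzndymk" -> "kmydnzlnsmic" -> "mydnzlnsmic" -> "cimsnlzndym" -> "iosytrftjes" -> "sytrftjs" -> "sjtfrtys"
  "ckalwwiwheku" -> "ukehwiwwlakc" -> "kehwiwwlakc" -> "ckalwwiwhek" -> "iqgrccocnkq" -> "qgrcccnkq" -> "qkncccrgq"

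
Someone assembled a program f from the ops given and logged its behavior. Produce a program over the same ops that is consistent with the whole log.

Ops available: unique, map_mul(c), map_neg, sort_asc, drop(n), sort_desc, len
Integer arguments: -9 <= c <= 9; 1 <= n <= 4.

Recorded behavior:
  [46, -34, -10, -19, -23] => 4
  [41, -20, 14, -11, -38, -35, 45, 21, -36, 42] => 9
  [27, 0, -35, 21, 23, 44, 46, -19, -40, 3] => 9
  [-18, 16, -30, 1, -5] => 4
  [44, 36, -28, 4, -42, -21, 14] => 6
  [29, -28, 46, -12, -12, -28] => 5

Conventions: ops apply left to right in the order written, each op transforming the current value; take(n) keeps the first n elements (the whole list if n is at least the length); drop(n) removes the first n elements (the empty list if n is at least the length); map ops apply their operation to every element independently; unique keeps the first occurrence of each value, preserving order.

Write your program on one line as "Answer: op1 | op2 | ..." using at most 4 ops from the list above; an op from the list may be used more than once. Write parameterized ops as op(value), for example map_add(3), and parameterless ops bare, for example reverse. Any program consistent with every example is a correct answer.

map_neg | sort_asc | drop(1) | len

Check, running the answer program on each example:
  [46, -34, -10, -19, -23] -> [-46, 34, 10, 19, 23] -> [-46, 10, 19, 23, 34] -> [10, 19, 23, 34] -> 4
  [41, -20, 14, -11, -38, -35, 45, 21, -36, 42] -> [-41, 20, -14, 11, 38, 35, -45, -21, 36, -42] -> [-45, -42, -41, -21, -14, 11, 20, 35, 36, 38] -> [-42, -41, -21, -14, 11, 20, 35, 36, 38] -> 9
  [27, 0, -35, 21, 23, 44, 46, -19, -40, 3] -> [-27, 0, 35, -21, -23, -44, -46, 19, 40, -3] -> [-46, -44, -27, -23, -21, -3, 0, 19, 35, 40] -> [-44, -27, -23, -21, -3, 0, 19, 35, 40] -> 9
  [-18, 16, -30, 1, -5] -> [18, -16, 30, -1, 5] -> [-16, -1, 5, 18, 30] -> [-1, 5, 18, 30] -> 4
  [44, 36, -28, 4, -42, -21, 14] -> [-44, -36, 28, -4, 42, 21, -14] -> [-44, -36, -14, -4, 21, 28, 42] -> [-36, -14, -4, 21, 28, 42] -> 6
  [29, -28, 46, -12, -12, -28] -> [-29, 28, -46, 12, 12, 28] -> [-46, -29, 12, 12, 28, 28] -> [-29, 12, 12, 28, 28] -> 5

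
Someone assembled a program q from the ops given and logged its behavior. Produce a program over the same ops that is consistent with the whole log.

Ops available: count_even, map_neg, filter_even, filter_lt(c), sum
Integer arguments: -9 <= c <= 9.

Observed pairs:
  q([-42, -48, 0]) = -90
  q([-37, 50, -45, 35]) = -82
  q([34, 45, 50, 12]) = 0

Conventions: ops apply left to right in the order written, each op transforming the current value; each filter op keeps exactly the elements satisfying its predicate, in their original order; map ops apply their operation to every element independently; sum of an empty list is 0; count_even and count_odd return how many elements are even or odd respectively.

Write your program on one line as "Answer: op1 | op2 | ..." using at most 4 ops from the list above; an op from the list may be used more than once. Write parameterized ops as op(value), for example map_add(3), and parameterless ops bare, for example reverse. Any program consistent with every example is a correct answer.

filter_lt(9) | filter_lt(-5) | sum

Check, running the answer program on each example:
  [-42, -48, 0] -> [-42, -48, 0] -> [-42, -48] -> -90
  [-37, 50, -45, 35] -> [-37, -45] -> [-37, -45] -> -82
  [34, 45, 50, 12] -> [] -> [] -> 0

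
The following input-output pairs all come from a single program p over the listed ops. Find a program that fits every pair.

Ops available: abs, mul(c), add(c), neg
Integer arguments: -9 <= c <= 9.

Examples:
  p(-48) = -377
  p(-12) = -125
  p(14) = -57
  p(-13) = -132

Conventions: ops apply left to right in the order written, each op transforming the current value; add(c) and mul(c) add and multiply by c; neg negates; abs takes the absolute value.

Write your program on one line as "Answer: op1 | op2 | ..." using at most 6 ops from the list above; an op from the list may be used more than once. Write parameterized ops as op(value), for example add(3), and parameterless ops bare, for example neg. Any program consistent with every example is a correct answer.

add(-6) | mul(7) | add(1) | abs | mul(-1)

Check, running the answer program on each example:
  -48 -> -54 -> -378 -> -377 -> 377 -> -377
  -12 -> -18 -> -126 -> -125 -> 125 -> -125
  14 -> 8 -> 56 -> 57 -> 57 -> -57
  -13 -> -19 -> -133 -> -132 -> 132 -> -132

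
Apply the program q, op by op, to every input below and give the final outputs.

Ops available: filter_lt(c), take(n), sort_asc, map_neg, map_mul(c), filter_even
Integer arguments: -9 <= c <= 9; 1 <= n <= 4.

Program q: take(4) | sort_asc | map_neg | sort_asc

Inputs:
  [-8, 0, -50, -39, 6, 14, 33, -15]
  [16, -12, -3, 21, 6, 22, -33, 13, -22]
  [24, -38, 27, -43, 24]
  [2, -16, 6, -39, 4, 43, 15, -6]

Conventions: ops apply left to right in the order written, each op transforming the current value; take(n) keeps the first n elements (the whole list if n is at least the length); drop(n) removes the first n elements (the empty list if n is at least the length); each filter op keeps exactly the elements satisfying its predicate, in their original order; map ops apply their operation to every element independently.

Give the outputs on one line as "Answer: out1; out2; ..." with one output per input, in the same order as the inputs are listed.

[0, 8, 39, 50]; [-21, -16, 3, 12]; [-27, -24, 38, 43]; [-6, -2, 16, 39]

Execution, op by op:
  [-8, 0, -50, -39, 6, 14, 33, -15] -> [-8, 0, -50, -39] -> [-50, -39, -8, 0] -> [50, 39, 8, 0] -> [0, 8, 39, 50]
  [16, -12, -3, 21, 6, 22, -33, 13, -22] -> [16, -12, -3, 21] -> [-12, -3, 16, 21] -> [12, 3, -16, -21] -> [-21, -16, 3, 12]
  [24, -38, 27, -43, 24] -> [24, -38, 27, -43] -> [-43, -38, 24, 27] -> [43, 38, -24, -27] -> [-27, -24, 38, 43]
  [2, -16, 6, -39, 4, 43, 15, -6] -> [2, -16, 6, -39] -> [-39, -16, 2, 6] -> [39, 16, -2, -6] -> [-6, -2, 16, 39]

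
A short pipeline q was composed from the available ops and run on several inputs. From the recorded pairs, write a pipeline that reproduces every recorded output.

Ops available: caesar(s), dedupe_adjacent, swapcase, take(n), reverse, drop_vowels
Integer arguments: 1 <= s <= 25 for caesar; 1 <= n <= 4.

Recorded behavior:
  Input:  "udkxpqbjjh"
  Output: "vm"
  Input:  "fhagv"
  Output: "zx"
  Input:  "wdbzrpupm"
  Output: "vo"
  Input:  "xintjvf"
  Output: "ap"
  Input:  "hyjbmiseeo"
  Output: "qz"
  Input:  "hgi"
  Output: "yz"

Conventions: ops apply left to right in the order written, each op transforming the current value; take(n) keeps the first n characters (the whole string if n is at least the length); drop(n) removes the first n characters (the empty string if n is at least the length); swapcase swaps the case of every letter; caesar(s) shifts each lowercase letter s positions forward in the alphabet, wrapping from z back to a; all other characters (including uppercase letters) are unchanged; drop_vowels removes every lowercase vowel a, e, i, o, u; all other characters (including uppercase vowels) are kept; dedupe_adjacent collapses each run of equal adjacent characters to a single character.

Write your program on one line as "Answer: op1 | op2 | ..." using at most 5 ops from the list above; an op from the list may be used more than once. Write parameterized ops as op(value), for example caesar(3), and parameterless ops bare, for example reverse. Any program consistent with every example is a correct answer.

take(2) | caesar(5) | caesar(3) | caesar(10) | reverse

Check, running the answer program on each example:
  "udkxpqbjjh" -> "ud" -> "zi" -> "cl" -> "mv" -> "vm"
  "fhagv" -> "fh" -> "km" -> "np" -> "xz" -> "zx"
  "wdbzrpupm" -> "wd" -> "bi" -> "el" -> "ov" -> "vo"
  "xintjvf" -> "xi" -> "cn" -> "fq" -> "pa" -> "ap"
  "hyjbmiseeo" -> "hy" -> "md" -> "pg" -> "zq" -> "qz"
  "hgi" -> "hg" -> "ml" -> "po" -> "zy" -> "yz"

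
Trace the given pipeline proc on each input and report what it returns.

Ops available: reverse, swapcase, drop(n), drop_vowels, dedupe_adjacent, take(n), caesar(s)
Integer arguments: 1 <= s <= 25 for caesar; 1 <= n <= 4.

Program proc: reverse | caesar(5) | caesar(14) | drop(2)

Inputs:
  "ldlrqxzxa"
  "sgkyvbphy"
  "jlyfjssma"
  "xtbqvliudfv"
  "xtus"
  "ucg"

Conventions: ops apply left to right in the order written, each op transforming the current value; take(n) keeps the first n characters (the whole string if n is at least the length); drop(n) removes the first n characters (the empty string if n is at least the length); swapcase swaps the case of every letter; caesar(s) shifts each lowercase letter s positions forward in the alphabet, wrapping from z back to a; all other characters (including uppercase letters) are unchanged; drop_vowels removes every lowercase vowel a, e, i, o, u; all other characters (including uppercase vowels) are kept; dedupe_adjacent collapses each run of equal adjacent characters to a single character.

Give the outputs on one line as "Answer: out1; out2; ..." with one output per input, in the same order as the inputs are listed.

"sqjkewe"; "iuordzl"; "llcyrec"; "wnbeojumq"; "mq"; "n"

Execution, op by op:
  "ldlrqxzxa" -> "axzxqrldl" -> "fcecvwqiq" -> "tqsqjkewe" -> "sqjkewe"
  "sgkyvbphy" -> "yhpbvykgs" -> "dmugadplx" -> "raiuordzl" -> "iuordzl"
  "jlyfjssma" -> "amssjfylj" -> "frxxokdqo" -> "tfllcyrec" -> "llcyrec"
  "xtbqvliudfv" -> "vfduilvqbtx" -> "akiznqavgyc" -> "oywnbeojumq" -> "wnbeojumq"
  "xtus" -> "sutx" -> "xzyc" -> "lnmq" -> "mq"
  "ucg" -> "gcu" -> "lhz" -> "zvn" -> "n"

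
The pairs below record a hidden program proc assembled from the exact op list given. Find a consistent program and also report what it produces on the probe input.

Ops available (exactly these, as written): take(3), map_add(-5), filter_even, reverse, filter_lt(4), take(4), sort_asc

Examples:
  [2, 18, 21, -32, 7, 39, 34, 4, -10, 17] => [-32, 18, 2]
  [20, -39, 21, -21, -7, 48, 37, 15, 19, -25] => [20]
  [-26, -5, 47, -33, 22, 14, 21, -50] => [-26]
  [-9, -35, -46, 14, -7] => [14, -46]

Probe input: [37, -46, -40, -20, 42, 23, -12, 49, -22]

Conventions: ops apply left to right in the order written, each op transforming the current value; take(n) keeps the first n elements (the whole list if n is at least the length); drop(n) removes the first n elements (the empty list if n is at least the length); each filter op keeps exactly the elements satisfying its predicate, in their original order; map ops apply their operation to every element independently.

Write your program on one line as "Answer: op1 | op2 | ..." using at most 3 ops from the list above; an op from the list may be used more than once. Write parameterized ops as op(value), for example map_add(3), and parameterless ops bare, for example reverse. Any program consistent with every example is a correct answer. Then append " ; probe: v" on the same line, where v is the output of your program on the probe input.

take(4) | filter_even | reverse ; probe: [-20, -40, -46]

Check, running the answer program on each example:
  [2, 18, 21, -32, 7, 39, 34, 4, -10, 17] -> [2, 18, 21, -32] -> [2, 18, -32] -> [-32, 18, 2]
  [20, -39, 21, -21, -7, 48, 37, 15, 19, -25] -> [20, -39, 21, -21] -> [20] -> [20]
  [-26, -5, 47, -33, 22, 14, 21, -50] -> [-26, -5, 47, -33] -> [-26] -> [-26]
  [-9, -35, -46, 14, -7] -> [-9, -35, -46, 14] -> [-46, 14] -> [14, -46]
  probe: [37, -46, -40, -20, 42, 23, -12, 49, -22] -> [37, -46, -40, -20] -> [-46, -40, -20] -> [-20, -40, -46]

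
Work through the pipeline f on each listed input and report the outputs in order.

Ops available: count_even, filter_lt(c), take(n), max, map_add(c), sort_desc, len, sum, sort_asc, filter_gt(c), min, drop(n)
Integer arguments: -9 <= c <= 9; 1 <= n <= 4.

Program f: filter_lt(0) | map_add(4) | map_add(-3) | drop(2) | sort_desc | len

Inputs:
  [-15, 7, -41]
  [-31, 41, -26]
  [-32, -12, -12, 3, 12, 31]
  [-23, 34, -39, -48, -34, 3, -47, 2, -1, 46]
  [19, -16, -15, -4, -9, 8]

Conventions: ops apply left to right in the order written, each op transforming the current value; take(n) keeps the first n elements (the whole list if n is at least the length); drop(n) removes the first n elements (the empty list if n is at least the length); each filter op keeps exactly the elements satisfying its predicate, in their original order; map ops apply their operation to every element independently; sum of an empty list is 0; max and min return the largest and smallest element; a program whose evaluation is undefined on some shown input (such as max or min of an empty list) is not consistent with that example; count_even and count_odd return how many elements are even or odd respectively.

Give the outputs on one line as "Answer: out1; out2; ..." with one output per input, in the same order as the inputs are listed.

0; 0; 1; 4; 2

Execution, op by op:
  [-15, 7, -41] -> [-15, -41] -> [-11, -37] -> [-14, -40] -> [] -> [] -> 0
  [-31, 41, -26] -> [-31, -26] -> [-27, -22] -> [-30, -25] -> [] -> [] -> 0
  [-32, -12, -12, 3, 12, 31] -> [-32, -12, -12] -> [-28, -8, -8] -> [-31, -11, -11] -> [-11] -> [-11] -> 1
  [-23, 34, -39, -48, -34, 3, -47, 2, -1, 46] -> [-23, -39, -48, -34, -47, -1] -> [-19, -35, -44, -30, -43, 3] -> [-22, -38, -47, -33, -46, 0] -> [-47, -33, -46, 0] -> [0, -33, -46, -47] -> 4
  [19, -16, -15, -4, -9, 8] -> [-16, -15, -4, -9] -> [-12, -11, 0, -5] -> [-15, -14, -3, -8] -> [-3, -8] -> [-3, -8] -> 2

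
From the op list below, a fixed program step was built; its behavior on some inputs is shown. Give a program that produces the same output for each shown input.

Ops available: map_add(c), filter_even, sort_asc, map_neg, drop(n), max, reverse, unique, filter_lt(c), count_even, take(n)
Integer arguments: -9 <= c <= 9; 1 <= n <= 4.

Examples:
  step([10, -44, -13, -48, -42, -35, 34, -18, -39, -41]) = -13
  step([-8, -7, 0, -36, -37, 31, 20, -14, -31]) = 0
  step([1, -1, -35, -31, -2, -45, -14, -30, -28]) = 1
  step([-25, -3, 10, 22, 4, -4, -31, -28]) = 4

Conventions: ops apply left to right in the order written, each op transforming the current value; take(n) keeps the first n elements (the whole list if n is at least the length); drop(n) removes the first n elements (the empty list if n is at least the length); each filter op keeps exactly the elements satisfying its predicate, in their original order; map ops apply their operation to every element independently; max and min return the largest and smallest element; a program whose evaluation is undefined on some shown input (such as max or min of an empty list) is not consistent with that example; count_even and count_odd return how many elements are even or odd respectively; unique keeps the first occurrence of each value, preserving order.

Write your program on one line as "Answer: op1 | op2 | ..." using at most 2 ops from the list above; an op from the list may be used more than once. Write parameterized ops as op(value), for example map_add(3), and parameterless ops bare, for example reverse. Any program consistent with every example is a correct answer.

filter_lt(7) | max

Check, running the answer program on each example:
  [10, -44, -13, -48, -42, -35, 34, -18, -39, -41] -> [-44, -13, -48, -42, -35, -18, -39, -41] -> -13
  [-8, -7, 0, -36, -37, 31, 20, -14, -31] -> [-8, -7, 0, -36, -37, -14, -31] -> 0
  [1, -1, -35, -31, -2, -45, -14, -30, -28] -> [1, -1, -35, -31, -2, -45, -14, -30, -28] -> 1
  [-25, -3, 10, 22, 4, -4, -31, -28] -> [-25, -3, 4, -4, -31, -28] -> 4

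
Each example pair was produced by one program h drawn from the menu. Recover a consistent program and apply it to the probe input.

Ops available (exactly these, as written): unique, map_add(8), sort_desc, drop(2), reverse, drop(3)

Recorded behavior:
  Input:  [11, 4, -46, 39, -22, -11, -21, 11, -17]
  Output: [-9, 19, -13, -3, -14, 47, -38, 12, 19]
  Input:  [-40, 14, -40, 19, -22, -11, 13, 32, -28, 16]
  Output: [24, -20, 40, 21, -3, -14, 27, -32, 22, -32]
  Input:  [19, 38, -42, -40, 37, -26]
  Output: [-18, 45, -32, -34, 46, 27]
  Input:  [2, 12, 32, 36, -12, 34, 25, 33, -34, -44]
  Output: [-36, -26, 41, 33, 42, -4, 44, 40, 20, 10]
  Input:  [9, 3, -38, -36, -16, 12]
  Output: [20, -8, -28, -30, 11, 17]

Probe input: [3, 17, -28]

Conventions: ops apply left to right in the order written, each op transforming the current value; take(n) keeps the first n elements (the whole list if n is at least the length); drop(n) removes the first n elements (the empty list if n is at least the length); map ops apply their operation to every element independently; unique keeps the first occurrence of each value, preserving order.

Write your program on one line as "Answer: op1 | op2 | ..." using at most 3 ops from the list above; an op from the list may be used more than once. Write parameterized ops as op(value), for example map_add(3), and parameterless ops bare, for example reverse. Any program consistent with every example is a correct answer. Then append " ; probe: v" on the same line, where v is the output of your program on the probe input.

map_add(8) | reverse ; probe: [-20, 25, 11]

Check, running the answer program on each example:
  [11, 4, -46, 39, -22, -11, -21, 11, -17] -> [19, 12, -38, 47, -14, -3, -13, 19, -9] -> [-9, 19, -13, -3, -14, 47, -38, 12, 19]
  [-40, 14, -40, 19, -22, -11, 13, 32, -28, 16] -> [-32, 22, -32, 27, -14, -3, 21, 40, -20, 24] -> [24, -20, 40, 21, -3, -14, 27, -32, 22, -32]
  [19, 38, -42, -40, 37, -26] -> [27, 46, -34, -32, 45, -18] -> [-18, 45, -32, -34, 46, 27]
  [2, 12, 32, 36, -12, 34, 25, 33, -34, -44] -> [10, 20, 40, 44, -4, 42, 33, 41, -26, -36] -> [-36, -26, 41, 33, 42, -4, 44, 40, 20, 10]
  [9, 3, -38, -36, -16, 12] -> [17, 11, -30, -28, -8, 20] -> [20, -8, -28, -30, 11, 17]
  probe: [3, 17, -28] -> [11, 25, -20] -> [-20, 25, 11]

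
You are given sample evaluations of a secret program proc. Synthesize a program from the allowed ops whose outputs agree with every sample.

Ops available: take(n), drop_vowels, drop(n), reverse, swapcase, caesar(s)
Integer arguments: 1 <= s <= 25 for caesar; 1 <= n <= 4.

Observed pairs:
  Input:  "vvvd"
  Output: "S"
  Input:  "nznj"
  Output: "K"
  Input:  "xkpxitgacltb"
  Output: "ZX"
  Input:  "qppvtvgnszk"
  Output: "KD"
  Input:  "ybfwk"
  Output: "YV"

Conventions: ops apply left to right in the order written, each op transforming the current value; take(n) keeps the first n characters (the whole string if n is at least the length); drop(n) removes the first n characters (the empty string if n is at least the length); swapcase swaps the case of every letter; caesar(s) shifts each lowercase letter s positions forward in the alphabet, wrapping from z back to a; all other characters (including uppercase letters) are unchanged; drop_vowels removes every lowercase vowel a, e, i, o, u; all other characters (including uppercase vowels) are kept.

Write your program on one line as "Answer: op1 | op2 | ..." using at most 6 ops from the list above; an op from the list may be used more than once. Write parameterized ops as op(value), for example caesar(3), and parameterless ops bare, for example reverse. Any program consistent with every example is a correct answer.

reverse | drop(3) | caesar(14) | caesar(9) | swapcase | take(2)

Check, running the answer program on each example:
  "vvvd" -> "dvvv" -> "v" -> "j" -> "s" -> "S" -> "S"
  "nznj" -> "jnzn" -> "n" -> "b" -> "k" -> "K" -> "K"
  "xkpxitgacltb" -> "btlcagtixpkx" -> "cagtixpkx" -> "qouhwldyl" -> "zxdqfumhu" -> "ZXDQFUMHU" -> "ZX"
  "qppvtvgnszk" -> "kzsngvtvppq" -> "ngvtvppq" -> "bujhjdde" -> "kdsqsmmn" -> "KDSQSMMN" -> "KD"
  "ybfwk" -> "kwfby" -> "by" -> "pm" -> "yv" -> "YV" -> "YV"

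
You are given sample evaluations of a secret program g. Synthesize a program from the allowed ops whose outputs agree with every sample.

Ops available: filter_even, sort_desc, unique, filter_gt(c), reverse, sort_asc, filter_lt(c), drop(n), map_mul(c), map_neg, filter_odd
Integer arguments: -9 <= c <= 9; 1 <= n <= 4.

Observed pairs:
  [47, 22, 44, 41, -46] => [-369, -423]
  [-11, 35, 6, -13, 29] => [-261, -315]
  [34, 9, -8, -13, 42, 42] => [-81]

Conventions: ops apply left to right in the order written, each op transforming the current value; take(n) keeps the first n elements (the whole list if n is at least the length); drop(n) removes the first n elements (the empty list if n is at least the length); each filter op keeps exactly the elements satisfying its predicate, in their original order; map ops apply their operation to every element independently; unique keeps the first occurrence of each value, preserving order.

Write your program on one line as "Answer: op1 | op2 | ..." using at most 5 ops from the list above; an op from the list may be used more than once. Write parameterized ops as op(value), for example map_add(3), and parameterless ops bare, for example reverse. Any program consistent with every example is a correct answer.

map_mul(9) | reverse | filter_odd | filter_gt(0) | map_neg

Check, running the answer program on each example:
  [47, 22, 44, 41, -46] -> [423, 198, 396, 369, -414] -> [-414, 369, 396, 198, 423] -> [369, 423] -> [369, 423] -> [-369, -423]
  [-11, 35, 6, -13, 29] -> [-99, 315, 54, -117, 261] -> [261, -117, 54, 315, -99] -> [261, -117, 315, -99] -> [261, 315] -> [-261, -315]
  [34, 9, -8, -13, 42, 42] -> [306, 81, -72, -117, 378, 378] -> [378, 378, -117, -72, 81, 306] -> [-117, 81] -> [81] -> [-81]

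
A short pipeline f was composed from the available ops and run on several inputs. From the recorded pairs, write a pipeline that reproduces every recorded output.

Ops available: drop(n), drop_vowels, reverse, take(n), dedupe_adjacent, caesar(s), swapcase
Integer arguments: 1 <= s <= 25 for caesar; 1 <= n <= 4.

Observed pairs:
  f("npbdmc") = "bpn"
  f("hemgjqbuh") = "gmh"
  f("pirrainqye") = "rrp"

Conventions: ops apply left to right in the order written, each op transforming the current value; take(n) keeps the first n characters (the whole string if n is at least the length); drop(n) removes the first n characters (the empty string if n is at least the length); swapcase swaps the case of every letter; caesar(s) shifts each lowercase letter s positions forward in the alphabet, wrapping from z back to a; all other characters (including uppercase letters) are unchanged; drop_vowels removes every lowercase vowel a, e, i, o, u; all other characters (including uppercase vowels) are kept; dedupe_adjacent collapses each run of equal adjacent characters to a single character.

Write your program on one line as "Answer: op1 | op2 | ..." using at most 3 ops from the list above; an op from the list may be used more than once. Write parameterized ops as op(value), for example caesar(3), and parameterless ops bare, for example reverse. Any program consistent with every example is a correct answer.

drop_vowels | take(3) | reverse

Check, running the answer program on each example:
  "npbdmc" -> "npbdmc" -> "npb" -> "bpn"
  "hemgjqbuh" -> "hmgjqbh" -> "hmg" -> "gmh"
  "pirrainqye" -> "prrnqy" -> "prr" -> "rrp"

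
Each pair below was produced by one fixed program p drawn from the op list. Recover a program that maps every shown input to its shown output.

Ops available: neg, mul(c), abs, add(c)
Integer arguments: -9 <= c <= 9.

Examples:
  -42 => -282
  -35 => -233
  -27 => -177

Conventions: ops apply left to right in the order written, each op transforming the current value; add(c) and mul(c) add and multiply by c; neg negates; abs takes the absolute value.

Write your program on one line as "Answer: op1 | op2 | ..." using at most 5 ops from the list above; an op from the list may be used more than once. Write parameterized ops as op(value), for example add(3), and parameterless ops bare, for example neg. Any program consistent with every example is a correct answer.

neg | mul(-7) | add(3) | add(9)

Check, running the answer program on each example:
  -42 -> 42 -> -294 -> -291 -> -282
  -35 -> 35 -> -245 -> -242 -> -233
  -27 -> 27 -> -189 -> -186 -> -177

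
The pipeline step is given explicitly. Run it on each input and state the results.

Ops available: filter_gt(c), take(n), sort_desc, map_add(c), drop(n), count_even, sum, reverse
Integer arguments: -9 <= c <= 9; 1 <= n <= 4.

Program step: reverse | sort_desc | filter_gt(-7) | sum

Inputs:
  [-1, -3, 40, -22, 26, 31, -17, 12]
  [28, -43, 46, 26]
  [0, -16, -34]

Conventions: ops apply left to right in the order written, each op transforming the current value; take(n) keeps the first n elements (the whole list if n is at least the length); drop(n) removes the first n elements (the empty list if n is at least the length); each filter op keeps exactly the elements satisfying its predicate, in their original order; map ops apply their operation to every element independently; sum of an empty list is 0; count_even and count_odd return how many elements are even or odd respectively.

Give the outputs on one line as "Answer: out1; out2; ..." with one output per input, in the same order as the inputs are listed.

Execution, op by op:
  [-1, -3, 40, -22, 26, 31, -17, 12] -> [12, -17, 31, 26, -22, 40, -3, -1] -> [40, 31, 26, 12, -1, -3, -17, -22] -> [40, 31, 26, 12, -1, -3] -> 105
  [28, -43, 46, 26] -> [26, 46, -43, 28] -> [46, 28, 26, -43] -> [46, 28, 26] -> 100
  [0, -16, -34] -> [-34, -16, 0] -> [0, -16, -34] -> [0] -> 0

105; 100; 0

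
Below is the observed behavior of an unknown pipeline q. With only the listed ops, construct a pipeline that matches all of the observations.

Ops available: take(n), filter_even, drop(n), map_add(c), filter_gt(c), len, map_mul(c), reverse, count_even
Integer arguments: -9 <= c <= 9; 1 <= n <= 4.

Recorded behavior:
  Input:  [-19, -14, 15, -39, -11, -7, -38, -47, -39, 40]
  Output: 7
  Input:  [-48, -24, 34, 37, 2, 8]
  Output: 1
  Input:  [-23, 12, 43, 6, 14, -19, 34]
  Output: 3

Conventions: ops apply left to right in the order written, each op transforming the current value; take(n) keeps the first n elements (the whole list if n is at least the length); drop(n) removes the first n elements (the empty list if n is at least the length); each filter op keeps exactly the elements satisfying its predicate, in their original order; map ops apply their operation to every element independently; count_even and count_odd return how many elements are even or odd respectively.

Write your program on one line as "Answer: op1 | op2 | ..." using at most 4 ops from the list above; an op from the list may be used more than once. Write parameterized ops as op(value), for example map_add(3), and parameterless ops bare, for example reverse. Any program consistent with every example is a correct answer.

map_add(-3) | map_mul(-3) | count_even

Check, running the answer program on each example:
  [-19, -14, 15, -39, -11, -7, -38, -47, -39, 40] -> [-22, -17, 12, -42, -14, -10, -41, -50, -42, 37] -> [66, 51, -36, 126, 42, 30, 123, 150, 126, -111] -> 7
  [-48, -24, 34, 37, 2, 8] -> [-51, -27, 31, 34, -1, 5] -> [153, 81, -93, -102, 3, -15] -> 1
  [-23, 12, 43, 6, 14, -19, 34] -> [-26, 9, 40, 3, 11, -22, 31] -> [78, -27, -120, -9, -33, 66, -93] -> 3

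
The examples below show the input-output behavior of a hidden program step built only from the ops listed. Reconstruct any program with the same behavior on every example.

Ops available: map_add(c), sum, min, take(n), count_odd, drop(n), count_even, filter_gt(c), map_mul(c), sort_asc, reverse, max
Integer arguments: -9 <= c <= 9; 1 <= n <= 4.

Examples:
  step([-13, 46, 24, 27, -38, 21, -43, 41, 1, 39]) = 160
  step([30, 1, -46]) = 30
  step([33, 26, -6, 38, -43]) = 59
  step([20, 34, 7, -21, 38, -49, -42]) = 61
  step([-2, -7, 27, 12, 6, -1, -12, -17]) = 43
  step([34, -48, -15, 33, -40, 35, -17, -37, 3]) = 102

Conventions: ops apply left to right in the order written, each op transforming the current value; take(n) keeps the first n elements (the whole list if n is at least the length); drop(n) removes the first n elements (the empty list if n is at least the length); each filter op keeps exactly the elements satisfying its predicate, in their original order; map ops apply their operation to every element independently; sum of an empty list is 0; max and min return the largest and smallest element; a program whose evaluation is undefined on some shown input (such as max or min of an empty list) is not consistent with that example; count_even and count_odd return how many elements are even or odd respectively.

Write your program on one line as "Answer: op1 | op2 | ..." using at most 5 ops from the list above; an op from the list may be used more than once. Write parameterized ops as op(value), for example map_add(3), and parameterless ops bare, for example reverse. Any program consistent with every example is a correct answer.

filter_gt(-3) | reverse | drop(1) | sum

Check, running the answer program on each example:
  [-13, 46, 24, 27, -38, 21, -43, 41, 1, 39] -> [46, 24, 27, 21, 41, 1, 39] -> [39, 1, 41, 21, 27, 24, 46] -> [1, 41, 21, 27, 24, 46] -> 160
  [30, 1, -46] -> [30, 1] -> [1, 30] -> [30] -> 30
  [33, 26, -6, 38, -43] -> [33, 26, 38] -> [38, 26, 33] -> [26, 33] -> 59
  [20, 34, 7, -21, 38, -49, -42] -> [20, 34, 7, 38] -> [38, 7, 34, 20] -> [7, 34, 20] -> 61
  [-2, -7, 27, 12, 6, -1, -12, -17] -> [-2, 27, 12, 6, -1] -> [-1, 6, 12, 27, -2] -> [6, 12, 27, -2] -> 43
  [34, -48, -15, 33, -40, 35, -17, -37, 3] -> [34, 33, 35, 3] -> [3, 35, 33, 34] -> [35, 33, 34] -> 102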